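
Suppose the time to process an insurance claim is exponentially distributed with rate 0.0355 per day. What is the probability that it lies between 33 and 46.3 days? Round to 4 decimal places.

P(33 < X < 46.3) = e^(−λ·33) − e^(−λ·46.3) = 0.30990 − 0.19327 ≈ 0.1166.

0.1166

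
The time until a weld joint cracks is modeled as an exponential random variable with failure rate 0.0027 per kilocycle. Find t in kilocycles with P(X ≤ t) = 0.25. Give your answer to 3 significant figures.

107

Set 1 − e^(−λt) = 0.25, so t = −ln(0.75)/λ = 0.28768/0.0027 ≈ 106.549 kilocycles.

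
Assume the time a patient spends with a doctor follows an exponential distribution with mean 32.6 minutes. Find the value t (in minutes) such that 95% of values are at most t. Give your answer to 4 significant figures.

97.66

The rate is λ = 1/32.6 = 0.0306748 per minute.
Set 1 − e^(−λt) = 0.95, so t = −ln(0.05)/λ = 2.9957/0.0306748 ≈ 97.6609 minutes.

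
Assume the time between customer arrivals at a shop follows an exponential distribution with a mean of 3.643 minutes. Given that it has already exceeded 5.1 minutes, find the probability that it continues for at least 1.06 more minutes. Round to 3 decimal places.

0.748

The rate is λ = 1/3.643 = 0.274499 per minute.
P(X > s+t | X > s) = e^(−λ(s+t))/e^(−λs) = e^(−λt), independent of s = 5.1.
P(X > 1.06) = e^(−0.29097) ≈ 0.748.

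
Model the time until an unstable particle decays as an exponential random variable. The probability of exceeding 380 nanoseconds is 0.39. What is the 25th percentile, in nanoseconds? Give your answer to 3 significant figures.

116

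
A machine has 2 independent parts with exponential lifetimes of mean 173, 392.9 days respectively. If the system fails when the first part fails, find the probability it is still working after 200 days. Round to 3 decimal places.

0.189

The first failure time is exponential with rate Σλ_i = 1/173 + 1/392.9 = 0.00832552 per day.
P(min > 200) = e^(−0.00832552·200) = e^(−1.6651) ≈ 0.189.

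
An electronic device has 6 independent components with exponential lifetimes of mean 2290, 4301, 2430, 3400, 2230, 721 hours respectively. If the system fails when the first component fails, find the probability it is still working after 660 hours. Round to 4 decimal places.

0.1202

The first failure time is exponential with rate Σλ_i = 1/2290 + 1/4301 + 1/2430 + 1/3400 + 1/2230 + 1/721 = 0.00321022 per hour.
P(min > 660) = e^(−0.00321022·660) = e^(−2.1187) ≈ 0.1202.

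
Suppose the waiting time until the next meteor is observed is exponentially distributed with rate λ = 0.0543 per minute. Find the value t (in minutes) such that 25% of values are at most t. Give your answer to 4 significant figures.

5.298

Set 1 − e^(−λt) = 0.25, so t = −ln(0.75)/λ = 0.28768/0.0543 ≈ 5.29801 minutes.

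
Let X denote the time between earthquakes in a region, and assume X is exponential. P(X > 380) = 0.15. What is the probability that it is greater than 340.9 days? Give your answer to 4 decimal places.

e^(−λ·380) = 0.15 ⇒ λ = −ln(0.15)/380 = 0.00499242.
P(X > 340.9) = e^(−0.00499242·340.9) = e^(−1.7019) ≈ 0.1823.

0.1823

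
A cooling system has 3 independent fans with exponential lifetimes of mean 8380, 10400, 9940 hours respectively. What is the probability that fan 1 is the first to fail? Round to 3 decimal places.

0.378

Rates: λ_i = 1/mean_i → 0.000119332, 0.0000961538, 0.000100604; Σλ = 0.000316089.
P(fan 1 first) = λ_1/Σλ = 0.000119332/0.000316089 ≈ 0.378.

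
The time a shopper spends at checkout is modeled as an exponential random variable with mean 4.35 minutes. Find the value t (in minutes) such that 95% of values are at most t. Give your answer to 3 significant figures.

13.0

The rate is λ = 1/4.35 = 0.229885 per minute.
Set 1 − e^(−λt) = 0.95, so t = −ln(0.05)/λ = 2.9957/0.229885 ≈ 13.0314 minutes.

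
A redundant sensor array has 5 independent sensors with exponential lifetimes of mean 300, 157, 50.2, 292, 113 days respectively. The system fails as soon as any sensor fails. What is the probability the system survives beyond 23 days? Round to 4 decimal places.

The first failure time is exponential with rate Σλ_i = 1/300 + 1/157 + 1/50.2 + 1/292 + 1/113 = 0.0418973 per day.
P(min > 23) = e^(−0.0418973·23) = e^(−0.96364) ≈ 0.3815.

0.3815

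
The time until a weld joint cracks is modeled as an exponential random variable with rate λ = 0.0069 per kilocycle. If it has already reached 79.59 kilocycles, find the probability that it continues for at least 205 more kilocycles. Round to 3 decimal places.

0.243

The exponential is memoryless, so the remaining time is again Exp(λ): the condition X > 79.59 is irrelevant.
P(X > 205) = e^(−1.4145) ≈ 0.243.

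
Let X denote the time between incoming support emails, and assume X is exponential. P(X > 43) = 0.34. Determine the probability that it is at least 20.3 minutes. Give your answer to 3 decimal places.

0.601

e^(−λ·43) = 0.34 ⇒ λ = −ln(0.34)/43 = 0.0250886.
P(X > 20.3) = e^(−0.0250886·20.3) = e^(−0.5093) ≈ 0.601.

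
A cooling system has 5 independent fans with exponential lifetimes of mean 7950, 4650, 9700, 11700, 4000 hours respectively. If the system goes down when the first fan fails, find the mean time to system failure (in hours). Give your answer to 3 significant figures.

1280

The first failure time is exponential with rate Σλ_i = 1/7950 + 1/4650 + 1/9700 + 1/11700 + 1/4000 = 0.000779403 per hour.
E[min] = 1/Σλ = 1/0.000779403 = 1283.03 hours.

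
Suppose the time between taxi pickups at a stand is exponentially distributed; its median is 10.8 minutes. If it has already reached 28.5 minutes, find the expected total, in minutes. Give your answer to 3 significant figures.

For an exponential, median = ln(2)/λ, so λ = ln 2 / 10.8 = 0.0641803 per minute.
By memorylessness, E[X | X > 28.5] = 28.5 + 1/λ = 28.5 + 15.5811 = 44.0811 minutes.

44.1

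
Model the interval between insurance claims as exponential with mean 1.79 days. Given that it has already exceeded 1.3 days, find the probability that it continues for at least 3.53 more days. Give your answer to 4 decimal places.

0.1392

The rate is λ = 1/1.79 = 0.558659 per day.
P(X > s+t | X > s) = e^(−λ(s+t))/e^(−λs) = e^(−λt), independent of s = 1.3.
P(X > 3.53) = e^(−1.9721) ≈ 0.1392.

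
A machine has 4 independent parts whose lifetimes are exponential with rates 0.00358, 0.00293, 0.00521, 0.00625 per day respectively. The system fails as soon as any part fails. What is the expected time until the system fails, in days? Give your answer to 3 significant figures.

55.6

The time to first failure is exponential with rate Σλ = 0.00358 + 0.00293 + 0.00521 + 0.00625 = 0.01797.
E[min] = 1/Σλ = 1/0.01797 = 55.6483 days.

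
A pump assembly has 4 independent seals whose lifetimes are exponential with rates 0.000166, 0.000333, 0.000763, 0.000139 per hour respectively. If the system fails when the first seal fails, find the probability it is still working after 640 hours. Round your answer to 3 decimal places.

0.408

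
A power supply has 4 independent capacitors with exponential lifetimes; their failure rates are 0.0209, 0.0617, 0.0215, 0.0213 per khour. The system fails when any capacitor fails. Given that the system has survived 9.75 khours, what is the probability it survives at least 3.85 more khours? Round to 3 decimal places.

0.617

Time to first failure ~ Exp(Σλ) with Σλ = 0.1254.
By memorylessness, P(T > 9.75+3.85 | T > 9.75) = P(T > 3.85) = e^(−0.1254·3.85) ≈ 0.617.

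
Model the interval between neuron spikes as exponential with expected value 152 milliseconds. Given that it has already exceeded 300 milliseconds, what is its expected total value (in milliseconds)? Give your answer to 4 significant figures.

452.0

The rate is λ = 1/152 = 0.00657895 per millisecond.
By memorylessness, E[X | X > 300] = 300 + 1/λ = 300 + 152 = 452 milliseconds.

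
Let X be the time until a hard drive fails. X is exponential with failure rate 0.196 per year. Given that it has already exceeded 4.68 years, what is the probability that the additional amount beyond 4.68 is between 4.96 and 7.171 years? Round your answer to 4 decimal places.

Memoryless: the residual past 4.68 is again Exp(λ).
P(4.96 < residual < 7.171) = e^(−λ·4.96) − e^(−λ·7.171) = 0.37827 − 0.24524 ≈ 0.1330.

0.1330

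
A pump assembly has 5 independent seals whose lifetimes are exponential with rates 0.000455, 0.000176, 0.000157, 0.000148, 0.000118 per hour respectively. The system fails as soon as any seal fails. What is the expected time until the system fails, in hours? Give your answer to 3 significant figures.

The time to first failure is exponential with rate Σλ = 0.000455 + 0.000176 + 0.000157 + 0.000148 + 0.000118 = 0.001054.
E[min] = 1/Σλ = 1/0.001054 = 948.767 hours.

949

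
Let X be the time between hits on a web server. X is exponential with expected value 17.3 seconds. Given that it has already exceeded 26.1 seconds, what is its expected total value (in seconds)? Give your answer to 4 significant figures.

43.40

The rate is λ = 1/17.3 = 0.0578035 per second.
By memorylessness, E[X | X > 26.1] = 26.1 + 1/λ = 26.1 + 17.3 = 43.4 seconds.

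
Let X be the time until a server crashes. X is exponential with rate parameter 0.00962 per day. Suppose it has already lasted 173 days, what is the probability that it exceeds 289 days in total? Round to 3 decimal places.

0.328

P(X > s+t | X > s) = e^(−λ(s+t))/e^(−λs) = e^(−λt), independent of s = 173.
P(X > 116) = e^(−1.1159) ≈ 0.328.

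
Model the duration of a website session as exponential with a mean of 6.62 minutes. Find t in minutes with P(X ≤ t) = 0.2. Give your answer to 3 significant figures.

1.48

The rate is λ = 1/6.62 = 0.151057 per minute.
Set 1 − e^(−λt) = 0.2, so t = −ln(0.8)/λ = 0.22314/0.151057 ≈ 1.47721 minutes.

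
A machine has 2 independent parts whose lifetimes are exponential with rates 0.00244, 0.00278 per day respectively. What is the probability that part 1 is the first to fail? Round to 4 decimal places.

The time to first failure is exponential with rate Σλ = 0.00244 + 0.00278 = 0.00522.
P(part 1 first) = λ_1/Σλ = 0.00244/0.00522 ≈ 0.4674.

0.4674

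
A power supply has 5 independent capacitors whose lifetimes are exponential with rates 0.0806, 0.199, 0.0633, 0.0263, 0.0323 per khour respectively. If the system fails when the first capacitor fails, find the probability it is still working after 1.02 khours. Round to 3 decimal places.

0.664

The time to first failure is exponential with rate Σλ = 0.0806 + 0.199 + 0.0633 + 0.0263 + 0.0323 = 0.4015.
P(min > 1.02) = e^(−0.4015·1.02) = e^(−0.40953) ≈ 0.664.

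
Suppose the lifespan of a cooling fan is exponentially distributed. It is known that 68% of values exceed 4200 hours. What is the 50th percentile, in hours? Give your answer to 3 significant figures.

7550

e^(−λ·4200) = 0.68 ⇒ λ = −ln(0.68)/4200 = 0.0000918244.
50th percentile: 1 − e^(−λt) = 0.5, t = −ln(0.5)/λ = 7548.62 hours.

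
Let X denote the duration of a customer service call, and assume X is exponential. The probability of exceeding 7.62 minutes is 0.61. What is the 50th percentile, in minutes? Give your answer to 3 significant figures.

e^(−λ·7.62) = 0.61 ⇒ λ = −ln(0.61)/7.62 = 0.0648683.
50th percentile: 1 − e^(−λt) = 0.5, t = −ln(0.5)/λ = 10.6855 minutes.

10.7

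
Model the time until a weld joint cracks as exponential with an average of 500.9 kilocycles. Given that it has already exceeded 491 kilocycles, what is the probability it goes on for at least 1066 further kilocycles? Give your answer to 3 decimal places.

0.119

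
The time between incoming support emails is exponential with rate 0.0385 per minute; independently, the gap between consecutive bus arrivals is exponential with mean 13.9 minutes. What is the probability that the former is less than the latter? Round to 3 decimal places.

0.349

λ_1 = 0.0385, λ_2 = 1/13.9 = 0.0719424.
For independent exponentials, P(the former < the latter) = λ_1/(λ_1+λ_2) = 0.0385/0.110442 ≈ 0.349.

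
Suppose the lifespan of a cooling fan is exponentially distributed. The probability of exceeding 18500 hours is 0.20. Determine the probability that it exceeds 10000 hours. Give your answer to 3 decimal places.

e^(−λ·18500) = 0.20 ⇒ λ = −ln(0.20)/18500 = 0.0000869966.
P(X > 10000) = e^(−0.0000869966·10000) = e^(−0.86997) ≈ 0.419.

0.419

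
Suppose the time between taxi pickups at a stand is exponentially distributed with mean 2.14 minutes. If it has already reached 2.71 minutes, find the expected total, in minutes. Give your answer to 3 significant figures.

The rate is λ = 1/2.14 = 0.46729 per minute.
By memorylessness, E[X | X > 2.71] = 2.71 + 1/λ = 2.71 + 2.14 = 4.85 minutes.

4.85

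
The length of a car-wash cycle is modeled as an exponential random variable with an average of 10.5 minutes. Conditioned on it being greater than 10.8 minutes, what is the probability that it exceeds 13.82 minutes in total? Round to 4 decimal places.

The rate is λ = 1/10.5 = 0.0952381 per minute.
By the memoryless property, P(X > 10.8+3.02 | X > 10.8) = P(X > 3.02).
P(X > 3.02) = e^(−0.28762) ≈ 0.7500.

0.7500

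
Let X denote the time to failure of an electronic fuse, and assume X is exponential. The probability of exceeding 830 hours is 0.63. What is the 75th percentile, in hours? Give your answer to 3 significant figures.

2490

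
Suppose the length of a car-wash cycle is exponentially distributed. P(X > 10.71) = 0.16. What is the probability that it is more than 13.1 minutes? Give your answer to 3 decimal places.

e^(−λ·10.71) = 0.16 ⇒ λ = −ln(0.16)/10.71 = 0.171109.
P(X > 13.1) = e^(−0.171109·13.1) = e^(−2.2415) ≈ 0.106.

0.106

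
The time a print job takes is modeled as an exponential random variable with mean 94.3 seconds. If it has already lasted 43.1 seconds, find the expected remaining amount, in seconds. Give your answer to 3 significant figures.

The rate is λ = 1/94.3 = 0.0106045 per second.
By memorylessness, the remaining amount past any threshold is again Exp(λ) with mean 1/λ = 94.3 seconds.

94.3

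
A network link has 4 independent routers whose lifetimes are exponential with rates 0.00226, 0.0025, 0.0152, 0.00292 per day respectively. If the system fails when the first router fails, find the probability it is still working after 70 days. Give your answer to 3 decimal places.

0.202

The time to first failure is exponential with rate Σλ = 0.00226 + 0.0025 + 0.0152 + 0.00292 = 0.02288.
P(min > 70) = e^(−0.02288·70) = e^(−1.6016) ≈ 0.202.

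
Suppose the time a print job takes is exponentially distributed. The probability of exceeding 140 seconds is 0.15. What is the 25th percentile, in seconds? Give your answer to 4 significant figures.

21.23

e^(−λ·140) = 0.15 ⇒ λ = −ln(0.15)/140 = 0.0135509.
25th percentile: 1 − e^(−λt) = 0.25, t = −ln(0.75)/λ = 21.2298 seconds.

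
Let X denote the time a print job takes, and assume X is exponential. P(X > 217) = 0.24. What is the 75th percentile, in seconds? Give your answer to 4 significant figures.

210.8

e^(−λ·217) = 0.24 ⇒ λ = −ln(0.24)/217 = 0.00657657.
75th percentile: 1 − e^(−λt) = 0.75, t = −ln(0.25)/λ = 210.793 seconds.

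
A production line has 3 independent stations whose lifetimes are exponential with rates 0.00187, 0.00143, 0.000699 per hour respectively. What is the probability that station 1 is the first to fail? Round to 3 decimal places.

The time to first failure is exponential with rate Σλ = 0.00187 + 0.00143 + 0.000699 = 0.003999.
P(station 1 first) = λ_1/Σλ = 0.00187/0.003999 ≈ 0.468.

0.468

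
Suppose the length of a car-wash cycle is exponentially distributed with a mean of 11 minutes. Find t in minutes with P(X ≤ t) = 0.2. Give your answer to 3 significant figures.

The rate is λ = 1/11 = 0.0909091 per minute.
Set 1 − e^(−λt) = 0.2, so t = −ln(0.8)/λ = 0.22314/0.0909091 ≈ 2.45458 minutes.

2.45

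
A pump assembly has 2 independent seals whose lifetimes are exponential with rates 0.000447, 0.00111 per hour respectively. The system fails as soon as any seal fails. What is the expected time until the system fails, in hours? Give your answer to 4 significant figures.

642.3

The time to first failure is exponential with rate Σλ = 0.000447 + 0.00111 = 0.001557.
E[min] = 1/Σλ = 1/0.001557 = 642.261 hours.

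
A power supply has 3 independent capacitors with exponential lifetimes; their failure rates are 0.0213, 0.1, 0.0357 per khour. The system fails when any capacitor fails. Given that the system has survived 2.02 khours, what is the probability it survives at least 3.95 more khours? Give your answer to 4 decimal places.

0.5379

Time to first failure ~ Exp(Σλ) with Σλ = 0.157.
By memorylessness, P(T > 2.02+3.95 | T > 2.02) = P(T > 3.95) = e^(−0.157·3.95) ≈ 0.5379.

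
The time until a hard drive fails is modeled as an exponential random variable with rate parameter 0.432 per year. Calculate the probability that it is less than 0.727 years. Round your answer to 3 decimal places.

P(X ≤ 0.727) = 1 − e^(−λ·0.727) = 1 − e^(−0.31406) ≈ 0.270.

0.270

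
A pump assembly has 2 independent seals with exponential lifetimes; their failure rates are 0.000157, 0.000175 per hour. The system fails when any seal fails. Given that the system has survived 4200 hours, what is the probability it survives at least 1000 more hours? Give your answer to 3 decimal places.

0.717

Time to first failure ~ Exp(Σλ) with Σλ = 0.000332.
By memorylessness, P(T > 4200+1000 | T > 4200) = P(T > 1000) = e^(−0.000332·1000) ≈ 0.717.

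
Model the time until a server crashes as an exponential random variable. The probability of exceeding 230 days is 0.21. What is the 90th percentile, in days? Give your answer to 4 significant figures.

339.3

e^(−λ·230) = 0.21 ⇒ λ = −ln(0.21)/230 = 0.00678542.
90th percentile: 1 − e^(−λt) = 0.9, t = −ln(0.1)/λ = 339.343 days.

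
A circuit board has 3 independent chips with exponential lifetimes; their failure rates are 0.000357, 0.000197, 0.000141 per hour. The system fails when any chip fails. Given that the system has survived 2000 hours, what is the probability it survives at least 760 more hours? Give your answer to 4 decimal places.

0.5897

Time to first failure ~ Exp(Σλ) with Σλ = 0.000695.
By memorylessness, P(T > 2000+760 | T > 2000) = P(T > 760) = e^(−0.000695·760) ≈ 0.5897.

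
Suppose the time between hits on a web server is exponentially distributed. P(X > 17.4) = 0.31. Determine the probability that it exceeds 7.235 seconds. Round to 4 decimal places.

e^(−λ·17.4) = 0.31 ⇒ λ = −ln(0.31)/17.4 = 0.0673094.
P(X > 7.235) = e^(−0.0673094·7.235) = e^(−0.48698) ≈ 0.6145.

0.6145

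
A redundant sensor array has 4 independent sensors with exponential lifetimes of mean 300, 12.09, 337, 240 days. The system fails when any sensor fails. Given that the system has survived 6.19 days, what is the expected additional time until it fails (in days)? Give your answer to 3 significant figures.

10.7

First-failure rate Σλ = 1/300 + 1/12.09 + 1/337 + 1/240 = 0.0931803.
By memorylessness the expected residual is 1/Σλ = 10.7319 days, regardless of the 6.19 already elapsed.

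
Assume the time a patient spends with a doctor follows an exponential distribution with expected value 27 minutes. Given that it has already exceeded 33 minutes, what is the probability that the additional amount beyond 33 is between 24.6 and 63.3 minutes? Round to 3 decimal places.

The rate is λ = 1/27 = 0.037037 per minute.
Memoryless: the residual past 33 is again Exp(λ).
P(24.6 < residual < 63.3) = e^(−λ·24.6) − e^(−λ·63.3) = 0.40208 − 0.09590 ≈ 0.306.

0.306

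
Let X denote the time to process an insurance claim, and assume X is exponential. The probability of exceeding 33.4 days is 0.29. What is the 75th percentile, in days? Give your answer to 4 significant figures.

37.40

e^(−λ·33.4) = 0.29 ⇒ λ = −ln(0.29)/33.4 = 0.0370621.
75th percentile: 1 − e^(−λt) = 0.75, t = −ln(0.25)/λ = 37.4046 days.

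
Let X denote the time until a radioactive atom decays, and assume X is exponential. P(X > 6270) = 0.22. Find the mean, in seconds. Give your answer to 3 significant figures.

4140

e^(−λ·6270) = 0.22 ⇒ λ = −ln(0.22)/6270 = 0.000241488.
Mean = 1/λ = 4141 seconds.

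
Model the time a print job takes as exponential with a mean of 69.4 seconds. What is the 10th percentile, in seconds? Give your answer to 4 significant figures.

7.312

The rate is λ = 1/69.4 = 0.0144092 per second.
Set 1 − e^(−λt) = 0.1, so t = −ln(0.9)/λ = 0.10536/0.0144092 ≈ 7.31202 seconds.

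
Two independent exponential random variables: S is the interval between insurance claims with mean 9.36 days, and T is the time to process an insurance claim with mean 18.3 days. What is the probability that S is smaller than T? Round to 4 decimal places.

λ_1 = 1/9.36 = 0.106838, λ_2 = 1/18.3 = 0.0546448.
For independent exponentials, P(S < T) = λ_1/(λ_1+λ_2) = 0.106838/0.161482 ≈ 0.6616.

0.6616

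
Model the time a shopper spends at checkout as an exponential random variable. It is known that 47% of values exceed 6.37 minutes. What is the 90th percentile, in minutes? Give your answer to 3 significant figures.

19.4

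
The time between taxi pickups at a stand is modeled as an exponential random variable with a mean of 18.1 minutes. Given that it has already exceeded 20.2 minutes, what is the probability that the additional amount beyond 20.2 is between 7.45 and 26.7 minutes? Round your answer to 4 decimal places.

0.4338

The rate is λ = 1/18.1 = 0.0552486 per minute.
Memoryless: the residual past 20.2 is again Exp(λ).
P(7.45 < residual < 26.7) = e^(−λ·7.45) − e^(−λ·26.7) = 0.66259 − 0.22875 ≈ 0.4338.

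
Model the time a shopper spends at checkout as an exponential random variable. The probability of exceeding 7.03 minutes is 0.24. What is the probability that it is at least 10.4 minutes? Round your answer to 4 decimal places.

0.1211

e^(−λ·7.03) = 0.24 ⇒ λ = −ln(0.24)/7.03 = 0.203004.
P(X > 10.4) = e^(−0.203004·10.4) = e^(−2.1112) ≈ 0.1211.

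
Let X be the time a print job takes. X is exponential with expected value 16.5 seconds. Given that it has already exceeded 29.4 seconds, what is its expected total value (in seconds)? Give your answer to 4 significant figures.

45.90

The rate is λ = 1/16.5 = 0.0606061 per second.
By memorylessness, E[X | X > 29.4] = 29.4 + 1/λ = 29.4 + 16.5 = 45.9 seconds.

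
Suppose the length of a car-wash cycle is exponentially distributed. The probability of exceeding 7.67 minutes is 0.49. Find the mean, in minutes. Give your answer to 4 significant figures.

e^(−λ·7.67) = 0.49 ⇒ λ = −ln(0.49)/7.67 = 0.0930052.
Mean = 1/λ = 10.7521 minutes.

10.75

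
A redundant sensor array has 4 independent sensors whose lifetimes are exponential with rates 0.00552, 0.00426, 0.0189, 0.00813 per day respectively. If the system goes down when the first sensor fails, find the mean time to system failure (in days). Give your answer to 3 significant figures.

The time to first failure is exponential with rate Σλ = 0.00552 + 0.00426 + 0.0189 + 0.00813 = 0.03681.
E[min] = 1/Σλ = 1/0.03681 = 27.1665 days.

27.2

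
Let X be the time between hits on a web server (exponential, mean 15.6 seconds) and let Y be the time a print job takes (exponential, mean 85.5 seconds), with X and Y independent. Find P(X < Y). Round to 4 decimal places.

λ_1 = 1/15.6 = 0.0641026, λ_2 = 1/85.5 = 0.0116959.
For independent exponentials, P(X < Y) = λ_1/(λ_1+λ_2) = 0.0641026/0.0757985 ≈ 0.8457.

0.8457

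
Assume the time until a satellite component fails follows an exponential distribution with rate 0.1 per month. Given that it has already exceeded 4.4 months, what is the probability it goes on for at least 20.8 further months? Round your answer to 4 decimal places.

0.1249

The exponential is memoryless, so the remaining time is again Exp(λ): the condition X > 4.4 is irrelevant.
P(X > 20.8) = e^(−2.08) ≈ 0.1249.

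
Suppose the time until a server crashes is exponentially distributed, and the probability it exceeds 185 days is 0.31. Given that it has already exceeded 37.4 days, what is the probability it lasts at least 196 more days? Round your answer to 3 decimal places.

0.289

From e^(−λ·185) = 0.31, λ = −ln(0.31)/185 = 0.00633072.
Memoryless: P(X > 37.4+196 | X > 37.4) = P(X > 196) = e^(−0.00633072·196) ≈ 0.289.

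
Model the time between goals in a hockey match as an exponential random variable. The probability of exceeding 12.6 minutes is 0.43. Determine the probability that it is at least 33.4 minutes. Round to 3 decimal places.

0.107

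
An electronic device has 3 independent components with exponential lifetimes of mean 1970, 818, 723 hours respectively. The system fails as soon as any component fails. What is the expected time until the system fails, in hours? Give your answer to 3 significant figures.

The first failure time is exponential with rate Σλ_i = 1/1970 + 1/818 + 1/723 = 0.00311323 per hour.
E[min] = 1/Σλ = 1/0.00311323 = 321.209 hours.

321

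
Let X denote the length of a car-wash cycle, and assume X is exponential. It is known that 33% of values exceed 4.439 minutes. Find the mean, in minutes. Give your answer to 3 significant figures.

4.00

e^(−λ·4.439) = 0.33 ⇒ λ = −ln(0.33)/4.439 = 0.249755.
Mean = 1/λ = 4.00392 minutes.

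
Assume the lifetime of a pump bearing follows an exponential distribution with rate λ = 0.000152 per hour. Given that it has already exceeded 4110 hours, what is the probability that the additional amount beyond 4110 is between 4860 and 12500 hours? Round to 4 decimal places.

0.3282

Memoryless: the residual past 4110 is again Exp(λ).
P(4860 < residual < 12500) = e^(−λ·4860) − e^(−λ·12500) = 0.47773 − 0.14957 ≈ 0.3282.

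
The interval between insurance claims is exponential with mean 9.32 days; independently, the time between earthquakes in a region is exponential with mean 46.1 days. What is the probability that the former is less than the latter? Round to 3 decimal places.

λ_1 = 1/9.32 = 0.107296, λ_2 = 1/46.1 = 0.021692.
For independent exponentials, P(the former < the latter) = λ_1/(λ_1+λ_2) = 0.107296/0.128988 ≈ 0.832.

0.832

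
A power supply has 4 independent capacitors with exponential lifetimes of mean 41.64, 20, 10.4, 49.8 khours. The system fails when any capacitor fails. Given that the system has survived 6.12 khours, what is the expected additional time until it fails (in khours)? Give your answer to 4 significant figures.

5.256

First-failure rate Σλ = 1/41.64 + 1/20 + 1/10.4 + 1/49.8 = 0.19025.
By memorylessness the expected residual is 1/Σλ = 5.25625 khours, regardless of the 6.12 already elapsed.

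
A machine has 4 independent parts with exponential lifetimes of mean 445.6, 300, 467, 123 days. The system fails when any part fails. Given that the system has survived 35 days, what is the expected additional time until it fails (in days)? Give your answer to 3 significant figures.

First-failure rate Σλ = 1/445.6 + 1/300 + 1/467 + 1/123 = 0.0158489.
By memorylessness the expected residual is 1/Σλ = 63.0958 days, regardless of the 35 already elapsed.

63.1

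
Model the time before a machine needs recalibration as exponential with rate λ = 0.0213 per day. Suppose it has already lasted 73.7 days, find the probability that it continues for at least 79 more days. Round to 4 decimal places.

0.1859

P(X > s+t | X > s) = e^(−λ(s+t))/e^(−λs) = e^(−λt), independent of s = 73.7.
P(X > 79) = e^(−1.6827) ≈ 0.1859.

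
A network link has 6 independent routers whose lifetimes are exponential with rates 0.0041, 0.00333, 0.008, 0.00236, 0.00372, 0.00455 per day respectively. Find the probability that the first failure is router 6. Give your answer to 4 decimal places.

The time to first failure is exponential with rate Σλ = 0.0041 + 0.00333 + 0.008 + 0.00236 + 0.00372 + 0.00455 = 0.02606.
P(router 6 first) = λ_6/Σλ = 0.00455/0.02606 ≈ 0.1746.

0.1746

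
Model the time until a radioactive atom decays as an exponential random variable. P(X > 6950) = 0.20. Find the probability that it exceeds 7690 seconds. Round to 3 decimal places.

0.169

e^(−λ·6950) = 0.20 ⇒ λ = −ln(0.20)/6950 = 0.000231574.
P(X > 7690) = e^(−0.000231574·7690) = e^(−1.7808) ≈ 0.169.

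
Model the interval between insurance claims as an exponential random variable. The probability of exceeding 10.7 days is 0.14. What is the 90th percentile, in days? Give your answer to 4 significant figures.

12.53

e^(−λ·10.7) = 0.14 ⇒ λ = −ln(0.14)/10.7 = 0.183749.
90th percentile: 1 − e^(−λt) = 0.9, t = −ln(0.1)/λ = 12.5312 days.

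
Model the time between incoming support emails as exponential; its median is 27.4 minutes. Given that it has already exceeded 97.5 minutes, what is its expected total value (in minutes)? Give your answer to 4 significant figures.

137.0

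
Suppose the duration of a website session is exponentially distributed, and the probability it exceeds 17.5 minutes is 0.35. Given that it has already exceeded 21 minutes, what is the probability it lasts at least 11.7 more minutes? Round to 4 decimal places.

From e^(−λ·17.5) = 0.35, λ = −ln(0.35)/17.5 = 0.0599898.
Memoryless: P(X > 21+11.7 | X > 21) = P(X > 11.7) = e^(−0.0599898·11.7) ≈ 0.4957.

0.4957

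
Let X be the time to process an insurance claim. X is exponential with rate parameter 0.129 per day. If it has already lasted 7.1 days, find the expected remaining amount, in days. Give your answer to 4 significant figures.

7.752

By memorylessness, the remaining amount past any threshold is again Exp(λ) with mean 1/λ = 7.75194 days.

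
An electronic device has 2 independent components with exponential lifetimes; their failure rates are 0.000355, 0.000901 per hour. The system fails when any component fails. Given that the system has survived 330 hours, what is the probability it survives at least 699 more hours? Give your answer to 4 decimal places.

Time to first failure ~ Exp(Σλ) with Σλ = 0.001256.
By memorylessness, P(T > 330+699 | T > 330) = P(T > 699) = e^(−0.001256·699) ≈ 0.4156.

0.4156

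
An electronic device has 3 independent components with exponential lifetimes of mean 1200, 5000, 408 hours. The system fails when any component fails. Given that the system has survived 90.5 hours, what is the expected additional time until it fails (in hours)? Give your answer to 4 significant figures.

287.0

First-failure rate Σλ = 1/1200 + 1/5000 + 1/408 = 0.00348431.
By memorylessness the expected residual is 1/Σλ = 287.001 hours, regardless of the 90.5 already elapsed.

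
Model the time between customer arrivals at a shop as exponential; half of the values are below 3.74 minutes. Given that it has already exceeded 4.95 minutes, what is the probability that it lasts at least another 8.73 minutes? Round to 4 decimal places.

0.1983

For an exponential, median = ln(2)/λ, so λ = ln 2 / 3.74 = 0.185333 per minute.
By the memoryless property, P(X > 4.95+8.73 | X > 4.95) = P(X > 8.73).
P(X > 8.73) = e^(−1.618) ≈ 0.1983.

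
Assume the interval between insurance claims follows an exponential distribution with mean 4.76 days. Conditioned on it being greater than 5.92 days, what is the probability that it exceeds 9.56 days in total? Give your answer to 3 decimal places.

The rate is λ = 1/4.76 = 0.210084 per day.
P(X > s+t | X > s) = e^(−λ(s+t))/e^(−λs) = e^(−λt), independent of s = 5.92.
P(X > 3.64) = e^(−0.76471) ≈ 0.465.

0.465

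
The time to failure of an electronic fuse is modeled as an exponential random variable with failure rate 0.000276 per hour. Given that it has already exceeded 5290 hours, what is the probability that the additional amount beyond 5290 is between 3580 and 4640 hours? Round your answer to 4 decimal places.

Memoryless: the residual past 5290 is again Exp(λ).
P(3580 < residual < 4640) = e^(−λ·3580) − e^(−λ·4640) = 0.37229 − 0.27786 ≈ 0.0944.

0.0944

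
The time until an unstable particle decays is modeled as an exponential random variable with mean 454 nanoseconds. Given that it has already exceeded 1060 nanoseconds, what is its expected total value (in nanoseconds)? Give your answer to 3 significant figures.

1510

The rate is λ = 1/454 = 0.00220264 per nanosecond.
By memorylessness, E[X | X > 1060] = 1060 + 1/λ = 1060 + 454 = 1514 nanoseconds.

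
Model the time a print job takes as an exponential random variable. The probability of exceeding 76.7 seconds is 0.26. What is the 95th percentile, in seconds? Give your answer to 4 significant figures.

e^(−λ·76.7) = 0.26 ⇒ λ = −ln(0.26)/76.7 = 0.0175629.
95th percentile: 1 − e^(−λt) = 0.95, t = −ln(0.05)/λ = 170.572 seconds.

170.6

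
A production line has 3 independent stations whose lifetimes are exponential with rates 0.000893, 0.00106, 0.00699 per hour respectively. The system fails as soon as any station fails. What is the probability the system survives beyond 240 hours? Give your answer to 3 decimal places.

The time to first failure is exponential with rate Σλ = 0.000893 + 0.00106 + 0.00699 = 0.008943.
P(min > 240) = e^(−0.008943·240) = e^(−2.1463) ≈ 0.117.

0.117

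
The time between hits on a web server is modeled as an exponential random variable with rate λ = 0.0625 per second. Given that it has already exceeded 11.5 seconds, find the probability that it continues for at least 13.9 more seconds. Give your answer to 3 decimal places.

By the memoryless property, P(X > 11.5+13.9 | X > 11.5) = P(X > 13.9).
P(X > 13.9) = e^(−0.86875) ≈ 0.419.

0.419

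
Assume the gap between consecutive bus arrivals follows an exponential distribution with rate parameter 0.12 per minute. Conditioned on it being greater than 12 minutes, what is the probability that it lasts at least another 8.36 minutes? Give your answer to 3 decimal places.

By the memoryless property, P(X > 12+8.36 | X > 12) = P(X > 8.36).
P(X > 8.36) = e^(−1.0032) ≈ 0.367.

0.367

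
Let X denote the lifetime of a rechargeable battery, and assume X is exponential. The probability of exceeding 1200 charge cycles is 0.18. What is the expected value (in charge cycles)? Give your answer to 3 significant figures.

700

e^(−λ·1200) = 0.18 ⇒ λ = −ln(0.18)/1200 = 0.001429.
Mean = 1/λ = 699.791 charge cycles.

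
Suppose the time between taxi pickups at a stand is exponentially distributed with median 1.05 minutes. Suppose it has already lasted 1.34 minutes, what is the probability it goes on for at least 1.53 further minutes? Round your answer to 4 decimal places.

0.3642

For an exponential, median = ln(2)/λ, so λ = ln 2 / 1.05 = 0.66014 per minute.
By the memoryless property, P(X > 1.34+1.53 | X > 1.34) = P(X > 1.53).
P(X > 1.53) = e^(−1.01) ≈ 0.3642.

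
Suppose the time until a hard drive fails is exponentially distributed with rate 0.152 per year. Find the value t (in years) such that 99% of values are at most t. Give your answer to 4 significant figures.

30.30

Set 1 − e^(−λt) = 0.99, so t = −ln(0.01)/λ = 4.6052/0.152 ≈ 30.2972 years.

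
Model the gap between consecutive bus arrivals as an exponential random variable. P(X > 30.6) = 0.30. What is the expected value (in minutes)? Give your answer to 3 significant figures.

25.4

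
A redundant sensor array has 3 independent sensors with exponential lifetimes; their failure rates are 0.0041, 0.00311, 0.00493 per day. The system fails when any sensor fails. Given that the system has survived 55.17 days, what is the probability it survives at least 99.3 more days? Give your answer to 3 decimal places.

0.300

Time to first failure ~ Exp(Σλ) with Σλ = 0.01214.
By memorylessness, P(T > 55.17+99.3 | T > 55.17) = P(T > 99.3) = e^(−0.01214·99.3) ≈ 0.300.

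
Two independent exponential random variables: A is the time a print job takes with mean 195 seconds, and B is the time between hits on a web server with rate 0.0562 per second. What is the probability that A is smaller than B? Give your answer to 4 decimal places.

0.0836

λ_1 = 1/195 = 0.00512821, λ_2 = 0.0562.
For independent exponentials, P(A < B) = λ_1/(λ_1+λ_2) = 0.00512821/0.0613282 ≈ 0.0836.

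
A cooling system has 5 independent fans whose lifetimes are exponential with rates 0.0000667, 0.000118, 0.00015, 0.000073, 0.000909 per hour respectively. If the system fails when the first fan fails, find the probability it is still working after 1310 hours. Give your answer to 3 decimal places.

0.178

The time to first failure is exponential with rate Σλ = 0.0000667 + 0.000118 + 0.00015 + 0.000073 + 0.000909 = 0.0013167.
P(min > 1310) = e^(−0.0013167·1310) = e^(−1.7249) ≈ 0.178.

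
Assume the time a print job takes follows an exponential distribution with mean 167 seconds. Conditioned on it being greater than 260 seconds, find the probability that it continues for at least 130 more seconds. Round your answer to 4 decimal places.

0.4591

The rate is λ = 1/167 = 0.00598802 per second.
By the memoryless property, P(X > 260+130 | X > 260) = P(X > 130).
P(X > 130) = e^(−0.77844) ≈ 0.4591.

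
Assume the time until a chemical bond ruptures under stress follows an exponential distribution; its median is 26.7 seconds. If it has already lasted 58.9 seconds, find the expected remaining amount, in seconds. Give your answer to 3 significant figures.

For an exponential, median = ln(2)/λ, so λ = ln 2 / 26.7 = 0.0259606 per second.
By memorylessness, the remaining amount past any threshold is again Exp(λ) with mean 1/λ = 38.52 seconds.

38.5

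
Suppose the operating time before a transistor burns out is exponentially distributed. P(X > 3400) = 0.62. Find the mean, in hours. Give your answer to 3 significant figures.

7110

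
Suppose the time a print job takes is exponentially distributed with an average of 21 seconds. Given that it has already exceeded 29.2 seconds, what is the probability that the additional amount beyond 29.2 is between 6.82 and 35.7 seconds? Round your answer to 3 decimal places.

0.540

The rate is λ = 1/21 = 0.047619 per second.
Memoryless: the residual past 29.2 is again Exp(λ).
P(6.82 < residual < 35.7) = e^(−λ·6.82) − e^(−λ·35.7) = 0.72270 − 0.18268 ≈ 0.540.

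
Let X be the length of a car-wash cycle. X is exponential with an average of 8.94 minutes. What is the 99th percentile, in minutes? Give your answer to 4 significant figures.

41.17

The rate is λ = 1/8.94 = 0.111857 per minute.
Set 1 − e^(−λt) = 0.99, so t = −ln(0.01)/λ = 4.6052/0.111857 ≈ 41.1702 minutes.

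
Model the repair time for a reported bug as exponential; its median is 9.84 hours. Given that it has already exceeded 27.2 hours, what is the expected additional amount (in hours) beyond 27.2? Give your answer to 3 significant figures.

14.2

For an exponential, median = ln(2)/λ, so λ = ln 2 / 9.84 = 0.0704418 per hour.
By memorylessness, the remaining amount past any threshold is again Exp(λ) with mean 1/λ = 14.1961 hours.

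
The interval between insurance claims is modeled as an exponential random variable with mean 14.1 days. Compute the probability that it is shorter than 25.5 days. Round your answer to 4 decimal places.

0.8361

The rate is λ = 1/14.1 = 0.070922 per day.
P(X ≤ 25.5) = 1 − e^(−λ·25.5) = 1 − e^(−1.8085) ≈ 0.8361.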